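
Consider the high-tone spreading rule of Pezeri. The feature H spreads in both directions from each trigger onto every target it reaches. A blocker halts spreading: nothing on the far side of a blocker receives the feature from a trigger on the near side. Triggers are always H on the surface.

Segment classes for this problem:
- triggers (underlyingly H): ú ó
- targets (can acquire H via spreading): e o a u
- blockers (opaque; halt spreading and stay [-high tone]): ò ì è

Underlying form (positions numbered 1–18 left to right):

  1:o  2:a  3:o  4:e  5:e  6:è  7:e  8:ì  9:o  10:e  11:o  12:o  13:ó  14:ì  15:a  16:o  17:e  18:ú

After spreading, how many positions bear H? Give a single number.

9

From /ó/ at 13 rightward: 14 /ì/ blocks.
From /ó/ at 13 leftward: 12 /o/ → H; 11 /o/ → H; 10 /e/ → H; 9 /o/ → H; 8 /ì/ blocks.
From /ú/ at 18 rightward: word edge.
From /ú/ at 18 leftward: 17 /e/ → H; 16 /o/ → H; 15 /a/ → H; 14 /ì/ blocks.
Targets with no active source: positions 1 2 3 4 5 7 stay [-high tone].
H positions on the surface: 9 10 11 12 13 15 16 17 18.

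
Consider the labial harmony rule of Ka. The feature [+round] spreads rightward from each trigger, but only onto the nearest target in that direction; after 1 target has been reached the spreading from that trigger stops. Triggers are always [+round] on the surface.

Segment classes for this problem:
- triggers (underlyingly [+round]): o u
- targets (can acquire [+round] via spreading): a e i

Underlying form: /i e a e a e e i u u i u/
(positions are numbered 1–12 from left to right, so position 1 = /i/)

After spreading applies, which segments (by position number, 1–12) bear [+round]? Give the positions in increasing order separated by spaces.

9 10 11 12

From /u/ at 9 rightward: 10 /u/ is itself a trigger — this domain ends here.
From /u/ at 10 rightward: 11 /i/ → [+round]; bound reached.
From /u/ at 12 rightward: word edge.
Targets with no active source: positions 1 2 3 4 5 6 7 8 stay [-round].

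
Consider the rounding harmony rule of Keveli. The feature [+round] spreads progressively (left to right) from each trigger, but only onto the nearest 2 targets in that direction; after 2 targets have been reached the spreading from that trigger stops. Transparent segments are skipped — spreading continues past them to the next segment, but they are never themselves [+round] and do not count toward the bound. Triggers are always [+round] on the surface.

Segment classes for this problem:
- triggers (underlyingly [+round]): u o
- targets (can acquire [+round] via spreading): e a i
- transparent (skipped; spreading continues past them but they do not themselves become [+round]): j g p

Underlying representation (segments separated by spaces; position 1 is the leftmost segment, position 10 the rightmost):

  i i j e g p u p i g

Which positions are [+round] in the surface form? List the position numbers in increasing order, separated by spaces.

7 9

From /u/ at 7 rightward: 8 /p/ transparent; 9 /i/ → [+round]; 10 /g/ transparent; word edge.
Targets with no active source: positions 1 2 4 stay [-round].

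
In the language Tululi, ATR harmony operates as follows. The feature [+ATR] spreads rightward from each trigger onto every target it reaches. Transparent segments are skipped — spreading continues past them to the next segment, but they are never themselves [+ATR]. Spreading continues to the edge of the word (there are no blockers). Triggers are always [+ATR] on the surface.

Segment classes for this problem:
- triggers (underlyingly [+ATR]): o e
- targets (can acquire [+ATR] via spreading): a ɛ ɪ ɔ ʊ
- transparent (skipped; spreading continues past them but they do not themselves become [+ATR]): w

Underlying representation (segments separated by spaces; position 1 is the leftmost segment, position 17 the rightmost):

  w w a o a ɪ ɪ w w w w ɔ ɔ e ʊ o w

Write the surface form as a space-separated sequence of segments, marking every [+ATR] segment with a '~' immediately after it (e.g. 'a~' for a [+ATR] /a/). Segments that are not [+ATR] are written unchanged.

From /o/ at 4 rightward: 5 /a/ → [+ATR]; 6 /ɪ/ → [+ATR]; 7 /ɪ/ → [+ATR]; 8 /w/ transparent; 9 /w/ transparent; 10 /w/ transparent; 11 /w/ transparent; 12 /ɔ/ → [+ATR]; 13 /ɔ/ → [+ATR]; 14 /e/ is itself a trigger — this domain ends here.
From /e/ at 14 rightward: 15 /ʊ/ → [+ATR]; 16 /o/ is itself a trigger — this domain ends here.
From /o/ at 16 rightward: 17 /w/ transparent; word edge.
Target with no active source: position 3 stays [-ATR].
[+ATR] positions on the surface: 4 5 6 7 12 13 14 15 16.

w w a o~ a~ ɪ~ ɪ~ w w w w ɔ~ ɔ~ e~ ʊ~ o~ w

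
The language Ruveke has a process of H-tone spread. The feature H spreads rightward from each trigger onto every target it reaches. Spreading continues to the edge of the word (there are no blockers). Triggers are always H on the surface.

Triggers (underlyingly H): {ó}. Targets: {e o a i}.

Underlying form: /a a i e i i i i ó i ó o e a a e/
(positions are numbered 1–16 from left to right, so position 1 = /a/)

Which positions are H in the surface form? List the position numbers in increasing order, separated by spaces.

9 10 11 12 13 14 15 16

From /ó/ at 9 rightward: 10 /i/ → H; 11 /ó/ is itself a trigger — this domain ends here.
From /ó/ at 11 rightward: 12 /o/ → H; 13 /e/ → H; 14 /a/ → H; 15 /a/ → H; 16 /e/ → H; word edge.
Targets with no active source: positions 1 2 3 4 5 6 7 8 stay [-high tone].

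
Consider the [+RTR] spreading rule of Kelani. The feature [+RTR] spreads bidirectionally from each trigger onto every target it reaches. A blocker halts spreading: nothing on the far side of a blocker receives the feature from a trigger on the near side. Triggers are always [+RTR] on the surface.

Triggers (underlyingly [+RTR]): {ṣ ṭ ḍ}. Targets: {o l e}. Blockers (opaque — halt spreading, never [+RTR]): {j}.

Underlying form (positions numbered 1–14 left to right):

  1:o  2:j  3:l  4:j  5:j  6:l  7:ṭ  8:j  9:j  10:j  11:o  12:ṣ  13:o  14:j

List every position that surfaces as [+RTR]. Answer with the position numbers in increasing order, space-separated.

From /ṭ/ at 7 rightward: 8 /j/ blocks.
From /ṭ/ at 7 leftward: 6 /l/ → [+RTR]; 5 /j/ blocks.
From /ṣ/ at 12 rightward: 13 /o/ → [+RTR]; 14 /j/ blocks.
From /ṣ/ at 12 leftward: 11 /o/ → [+RTR]; 10 /j/ blocks.
Targets with no active source: positions 1 3 stay [-emphatic].

6 7 11 12 13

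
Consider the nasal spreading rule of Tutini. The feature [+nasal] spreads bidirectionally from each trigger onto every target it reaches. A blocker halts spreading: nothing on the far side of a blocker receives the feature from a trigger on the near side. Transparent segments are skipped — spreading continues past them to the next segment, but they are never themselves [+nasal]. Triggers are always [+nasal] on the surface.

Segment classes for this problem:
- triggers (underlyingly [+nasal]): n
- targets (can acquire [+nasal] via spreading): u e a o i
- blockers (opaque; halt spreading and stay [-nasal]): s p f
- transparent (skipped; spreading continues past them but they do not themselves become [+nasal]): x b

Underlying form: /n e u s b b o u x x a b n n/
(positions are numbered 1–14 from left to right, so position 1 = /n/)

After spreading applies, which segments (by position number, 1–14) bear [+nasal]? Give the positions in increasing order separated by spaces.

1 2 3 7 8 11 13 14

From /n/ at 1 rightward: 2 /e/ → [+nasal]; 3 /u/ → [+nasal]; 4 /s/ blocks.
From /n/ at 1 leftward: word edge.
From /n/ at 13 rightward: 14 /n/ is itself a trigger — this domain ends here.
From /n/ at 13 leftward: 12 /b/ transparent; 11 /a/ → [+nasal]; 10 /x/ transparent; 9 /x/ transparent; 8 /u/ → [+nasal]; 7 /o/ → [+nasal]; 6 /b/ transparent; 5 /b/ transparent; 4 /s/ blocks.
From /n/ at 14 rightward: word edge.
From /n/ at 14 leftward: 13 /n/ is itself a trigger — this domain ends here.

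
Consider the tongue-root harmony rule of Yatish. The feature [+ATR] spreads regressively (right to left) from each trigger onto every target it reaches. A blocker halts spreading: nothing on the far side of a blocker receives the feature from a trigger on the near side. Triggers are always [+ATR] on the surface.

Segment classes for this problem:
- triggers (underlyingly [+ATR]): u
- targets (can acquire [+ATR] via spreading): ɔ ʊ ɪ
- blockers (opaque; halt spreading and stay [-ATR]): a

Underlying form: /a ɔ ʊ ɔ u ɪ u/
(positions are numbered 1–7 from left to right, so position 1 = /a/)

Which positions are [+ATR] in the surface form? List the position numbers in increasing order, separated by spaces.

2 3 4 5 6 7

From /u/ at 5 leftward: 4 /ɔ/ → [+ATR]; 3 /ʊ/ → [+ATR]; 2 /ɔ/ → [+ATR]; 1 /a/ blocks.
From /u/ at 7 leftward: 6 /ɪ/ → [+ATR]; 5 /u/ is itself a trigger — this domain ends here.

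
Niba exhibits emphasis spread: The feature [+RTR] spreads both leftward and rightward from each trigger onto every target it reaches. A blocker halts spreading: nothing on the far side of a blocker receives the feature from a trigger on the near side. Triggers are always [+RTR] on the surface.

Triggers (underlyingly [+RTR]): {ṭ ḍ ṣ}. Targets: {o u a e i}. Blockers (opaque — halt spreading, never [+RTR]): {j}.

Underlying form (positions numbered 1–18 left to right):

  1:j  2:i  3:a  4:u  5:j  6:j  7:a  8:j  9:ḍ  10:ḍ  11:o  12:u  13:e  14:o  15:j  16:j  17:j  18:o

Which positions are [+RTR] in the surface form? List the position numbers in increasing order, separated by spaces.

From /ḍ/ at 9 rightward: 10 /ḍ/ is itself a trigger — this domain ends here.
From /ḍ/ at 9 leftward: 8 /j/ blocks.
From /ḍ/ at 10 rightward: 11 /o/ → [+RTR]; 12 /u/ → [+RTR]; 13 /e/ → [+RTR]; 14 /o/ → [+RTR]; 15 /j/ blocks.
From /ḍ/ at 10 leftward: 9 /ḍ/ is itself a trigger — this domain ends here.
Targets with no active source: positions 2 3 4 7 18 stay [-emphatic].

9 10 11 12 13 14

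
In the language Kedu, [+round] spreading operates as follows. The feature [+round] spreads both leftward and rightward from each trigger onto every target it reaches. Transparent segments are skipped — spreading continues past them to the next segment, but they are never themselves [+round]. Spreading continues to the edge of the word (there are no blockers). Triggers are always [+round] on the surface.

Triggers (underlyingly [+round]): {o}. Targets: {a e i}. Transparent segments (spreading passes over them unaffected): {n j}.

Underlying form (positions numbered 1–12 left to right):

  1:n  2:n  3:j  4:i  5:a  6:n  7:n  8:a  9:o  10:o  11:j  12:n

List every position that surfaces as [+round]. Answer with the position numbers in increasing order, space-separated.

4 5 8 9 10

From /o/ at 9 rightward: 10 /o/ is itself a trigger — this domain ends here.
From /o/ at 9 leftward: 8 /a/ → [+round]; 7 /n/ transparent; 6 /n/ transparent; 5 /a/ → [+round]; 4 /i/ → [+round]; 3 /j/ transparent; 2 /n/ transparent; 1 /n/ transparent; word edge.
From /o/ at 10 rightward: 11 /j/ transparent; 12 /n/ transparent; word edge.
From /o/ at 10 leftward: 9 /o/ is itself a trigger — this domain ends here.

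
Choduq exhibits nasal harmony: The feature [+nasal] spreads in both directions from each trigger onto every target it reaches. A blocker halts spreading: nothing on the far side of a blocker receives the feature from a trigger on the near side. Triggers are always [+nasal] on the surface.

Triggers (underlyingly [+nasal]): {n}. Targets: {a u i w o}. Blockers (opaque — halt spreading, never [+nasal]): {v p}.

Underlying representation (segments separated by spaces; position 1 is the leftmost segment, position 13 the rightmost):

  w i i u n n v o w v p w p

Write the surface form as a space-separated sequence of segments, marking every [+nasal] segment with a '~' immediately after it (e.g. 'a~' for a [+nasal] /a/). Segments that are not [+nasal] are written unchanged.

From /n/ at 5 rightward: 6 /n/ is itself a trigger — this domain ends here.
From /n/ at 5 leftward: 4 /u/ → [+nasal]; 3 /i/ → [+nasal]; 2 /i/ → [+nasal]; 1 /w/ → [+nasal]; word edge.
From /n/ at 6 rightward: 7 /v/ blocks.
From /n/ at 6 leftward: 5 /n/ is itself a trigger — this domain ends here.
Targets with no active source: positions 8 9 12 stay [-nasal].
[+nasal] positions on the surface: 1 2 3 4 5 6.

w~ i~ i~ u~ n~ n~ v o w v p w p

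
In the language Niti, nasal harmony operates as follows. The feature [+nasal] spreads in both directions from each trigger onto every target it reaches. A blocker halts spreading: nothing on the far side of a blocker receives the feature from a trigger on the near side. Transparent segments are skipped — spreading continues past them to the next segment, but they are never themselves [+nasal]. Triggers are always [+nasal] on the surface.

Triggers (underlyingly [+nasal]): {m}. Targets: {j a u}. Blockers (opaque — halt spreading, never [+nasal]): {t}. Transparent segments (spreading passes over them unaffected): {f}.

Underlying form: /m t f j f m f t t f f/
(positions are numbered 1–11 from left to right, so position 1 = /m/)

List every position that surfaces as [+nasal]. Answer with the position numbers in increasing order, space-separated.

1 4 6

From /m/ at 1 rightward: 2 /t/ blocks.
From /m/ at 1 leftward: word edge.
From /m/ at 6 rightward: 7 /f/ transparent; 8 /t/ blocks.
From /m/ at 6 leftward: 5 /f/ transparent; 4 /j/ → [+nasal]; 3 /f/ transparent; 2 /t/ blocks.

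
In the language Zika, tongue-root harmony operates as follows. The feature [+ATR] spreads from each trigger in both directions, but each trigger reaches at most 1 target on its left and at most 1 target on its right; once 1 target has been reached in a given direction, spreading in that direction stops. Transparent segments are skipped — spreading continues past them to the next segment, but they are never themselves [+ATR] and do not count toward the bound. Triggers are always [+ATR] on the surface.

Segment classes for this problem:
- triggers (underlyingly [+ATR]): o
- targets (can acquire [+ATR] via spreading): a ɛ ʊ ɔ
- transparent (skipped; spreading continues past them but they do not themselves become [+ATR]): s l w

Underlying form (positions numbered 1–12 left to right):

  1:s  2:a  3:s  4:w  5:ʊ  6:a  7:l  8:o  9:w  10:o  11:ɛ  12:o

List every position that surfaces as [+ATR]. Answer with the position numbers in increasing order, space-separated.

6 8 10 11 12

From /o/ at 8 rightward: 9 /w/ transparent; 10 /o/ is itself a trigger — this domain ends here.
From /o/ at 8 leftward: 7 /l/ transparent; 6 /a/ → [+ATR]; bound reached.
From /o/ at 10 rightward: 11 /ɛ/ → [+ATR]; bound reached.
From /o/ at 10 leftward: 9 /w/ transparent; 8 /o/ is itself a trigger — this domain ends here.
From /o/ at 12 rightward: word edge.
From /o/ at 12 leftward: 11 /ɛ/ → [+ATR]; bound reached.
Targets with no active source: positions 2 5 stay [-ATR].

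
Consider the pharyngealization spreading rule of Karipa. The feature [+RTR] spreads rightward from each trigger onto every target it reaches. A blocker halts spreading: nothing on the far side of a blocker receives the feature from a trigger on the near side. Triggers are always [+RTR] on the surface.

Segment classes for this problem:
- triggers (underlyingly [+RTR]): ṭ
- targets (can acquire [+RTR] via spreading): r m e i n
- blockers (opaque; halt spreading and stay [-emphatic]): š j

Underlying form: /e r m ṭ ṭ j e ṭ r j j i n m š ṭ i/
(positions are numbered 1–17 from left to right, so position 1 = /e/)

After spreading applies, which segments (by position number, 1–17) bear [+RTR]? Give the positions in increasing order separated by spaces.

4 5 8 9 16 17

From /ṭ/ at 4 rightward: 5 /ṭ/ is itself a trigger — this domain ends here.
From /ṭ/ at 5 rightward: 6 /j/ blocks.
From /ṭ/ at 8 rightward: 9 /r/ → [+RTR]; 10 /j/ blocks.
From /ṭ/ at 16 rightward: 17 /i/ → [+RTR]; word edge.
Targets with no active source: positions 1 2 3 7 12 13 14 stay [-emphatic].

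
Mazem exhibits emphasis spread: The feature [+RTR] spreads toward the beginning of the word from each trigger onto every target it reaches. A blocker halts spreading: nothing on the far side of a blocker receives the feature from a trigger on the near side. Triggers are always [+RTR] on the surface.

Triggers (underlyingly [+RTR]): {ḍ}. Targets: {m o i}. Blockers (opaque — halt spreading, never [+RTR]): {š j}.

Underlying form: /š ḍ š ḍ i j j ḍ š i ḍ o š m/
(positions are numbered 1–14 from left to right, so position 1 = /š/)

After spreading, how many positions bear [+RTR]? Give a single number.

5

From /ḍ/ at 2 leftward: 1 /š/ blocks.
From /ḍ/ at 4 leftward: 3 /š/ blocks.
From /ḍ/ at 8 leftward: 7 /j/ blocks.
From /ḍ/ at 11 leftward: 10 /i/ → [+RTR]; 9 /š/ blocks.
Targets with no active source: positions 5 12 14 stay [-emphatic].
[+RTR] positions on the surface: 2 4 8 10 11.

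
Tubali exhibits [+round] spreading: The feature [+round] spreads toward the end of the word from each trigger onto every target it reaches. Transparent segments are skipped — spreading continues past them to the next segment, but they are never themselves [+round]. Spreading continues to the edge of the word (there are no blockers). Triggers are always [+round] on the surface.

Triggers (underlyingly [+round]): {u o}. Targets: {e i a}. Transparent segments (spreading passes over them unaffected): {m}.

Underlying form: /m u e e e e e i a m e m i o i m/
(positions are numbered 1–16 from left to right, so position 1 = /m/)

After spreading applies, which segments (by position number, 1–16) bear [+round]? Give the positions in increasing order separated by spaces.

2 3 4 5 6 7 8 9 11 13 14 15

From /u/ at 2 rightward: 3 /e/ → [+round]; 4 /e/ → [+round]; 5 /e/ → [+round]; 6 /e/ → [+round]; 7 /e/ → [+round]; 8 /i/ → [+round]; 9 /a/ → [+round]; 10 /m/ transparent; 11 /e/ → [+round]; 12 /m/ transparent; 13 /i/ → [+round]; 14 /o/ is itself a trigger — this domain ends here.
From /o/ at 14 rightward: 15 /i/ → [+round]; 16 /m/ transparent; word edge.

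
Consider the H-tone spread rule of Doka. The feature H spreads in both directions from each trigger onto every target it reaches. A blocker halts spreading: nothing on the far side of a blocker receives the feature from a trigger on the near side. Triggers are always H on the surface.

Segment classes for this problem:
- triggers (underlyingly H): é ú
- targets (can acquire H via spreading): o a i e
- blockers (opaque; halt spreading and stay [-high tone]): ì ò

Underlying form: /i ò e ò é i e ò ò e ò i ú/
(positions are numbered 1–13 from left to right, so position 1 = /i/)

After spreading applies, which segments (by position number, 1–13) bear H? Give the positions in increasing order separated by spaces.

From /é/ at 5 rightward: 6 /i/ → H; 7 /e/ → H; 8 /ò/ blocks.
From /é/ at 5 leftward: 4 /ò/ blocks.
From /ú/ at 13 rightward: word edge.
From /ú/ at 13 leftward: 12 /i/ → H; 11 /ò/ blocks.
Targets with no active source: positions 1 3 10 stay [-high tone].

5 6 7 12 13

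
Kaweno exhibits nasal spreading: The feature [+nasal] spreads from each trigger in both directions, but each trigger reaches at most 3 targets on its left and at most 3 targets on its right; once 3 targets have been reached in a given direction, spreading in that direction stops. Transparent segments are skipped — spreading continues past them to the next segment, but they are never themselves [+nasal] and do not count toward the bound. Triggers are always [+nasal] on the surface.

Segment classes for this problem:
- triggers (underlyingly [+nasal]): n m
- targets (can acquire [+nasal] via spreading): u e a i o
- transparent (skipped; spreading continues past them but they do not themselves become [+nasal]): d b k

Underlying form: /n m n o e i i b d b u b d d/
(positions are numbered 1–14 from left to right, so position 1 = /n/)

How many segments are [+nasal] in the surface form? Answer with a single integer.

6

From /n/ at 1 rightward: 2 /m/ is itself a trigger — this domain ends here.
From /n/ at 1 leftward: word edge.
From /m/ at 2 rightward: 3 /n/ is itself a trigger — this domain ends here.
From /m/ at 2 leftward: 1 /n/ is itself a trigger — this domain ends here.
From /n/ at 3 rightward: 4 /o/ → [+nasal]; 5 /e/ → [+nasal]; 6 /i/ → [+nasal]; bound reached.
From /n/ at 3 leftward: 2 /m/ is itself a trigger — this domain ends here.
Targets with no active source: positions 7 11 stay [-nasal].
[+nasal] positions on the surface: 1 2 3 4 5 6.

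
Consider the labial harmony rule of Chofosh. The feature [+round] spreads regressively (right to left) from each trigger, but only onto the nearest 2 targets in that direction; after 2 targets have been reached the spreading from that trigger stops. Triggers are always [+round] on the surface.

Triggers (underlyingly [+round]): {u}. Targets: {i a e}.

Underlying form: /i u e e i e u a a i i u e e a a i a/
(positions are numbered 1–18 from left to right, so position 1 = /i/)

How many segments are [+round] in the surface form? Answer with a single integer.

From /u/ at 2 leftward: 1 /i/ → [+round]; word edge.
From /u/ at 7 leftward: 6 /e/ → [+round]; 5 /i/ → [+round]; bound reached.
From /u/ at 12 leftward: 11 /i/ → [+round]; 10 /i/ → [+round]; bound reached.
Targets with no active source: positions 3 4 8 9 13 14 15 16 17 18 stay [-round].
[+round] positions on the surface: 1 2 5 6 7 10 11 12.

8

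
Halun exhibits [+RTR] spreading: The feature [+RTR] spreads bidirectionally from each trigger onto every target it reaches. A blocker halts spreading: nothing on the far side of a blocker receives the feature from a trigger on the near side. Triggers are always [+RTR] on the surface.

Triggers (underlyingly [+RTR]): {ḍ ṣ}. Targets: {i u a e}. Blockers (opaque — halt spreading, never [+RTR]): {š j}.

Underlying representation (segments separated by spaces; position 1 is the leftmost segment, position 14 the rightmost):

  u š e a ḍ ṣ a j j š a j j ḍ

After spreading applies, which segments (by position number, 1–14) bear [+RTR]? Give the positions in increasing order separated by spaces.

From /ḍ/ at 5 rightward: 6 /ṣ/ is itself a trigger — this domain ends here.
From /ḍ/ at 5 leftward: 4 /a/ → [+RTR]; 3 /e/ → [+RTR]; 2 /š/ blocks.
From /ṣ/ at 6 rightward: 7 /a/ → [+RTR]; 8 /j/ blocks.
From /ṣ/ at 6 leftward: 5 /ḍ/ is itself a trigger — this domain ends here.
From /ḍ/ at 14 rightward: word edge.
From /ḍ/ at 14 leftward: 13 /j/ blocks.
Targets with no active source: positions 1 11 stay [-emphatic].

3 4 5 6 7 14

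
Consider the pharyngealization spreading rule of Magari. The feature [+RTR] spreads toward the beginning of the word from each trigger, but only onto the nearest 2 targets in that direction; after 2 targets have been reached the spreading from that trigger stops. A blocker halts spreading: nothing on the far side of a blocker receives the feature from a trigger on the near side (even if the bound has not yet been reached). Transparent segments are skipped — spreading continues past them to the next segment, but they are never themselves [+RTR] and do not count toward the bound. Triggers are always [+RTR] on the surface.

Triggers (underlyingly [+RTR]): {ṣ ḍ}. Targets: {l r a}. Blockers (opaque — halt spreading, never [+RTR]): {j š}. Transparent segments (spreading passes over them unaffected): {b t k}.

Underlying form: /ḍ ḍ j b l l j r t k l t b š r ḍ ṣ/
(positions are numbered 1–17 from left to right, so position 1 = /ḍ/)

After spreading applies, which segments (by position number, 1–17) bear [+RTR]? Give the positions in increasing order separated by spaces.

1 2 15 16 17

From /ḍ/ at 1 leftward: word edge.
From /ḍ/ at 2 leftward: 1 /ḍ/ is itself a trigger — this domain ends here.
From /ḍ/ at 16 leftward: 15 /r/ → [+RTR]; 14 /š/ blocks.
From /ṣ/ at 17 leftward: 16 /ḍ/ is itself a trigger — this domain ends here.
Targets with no active source: positions 5 6 8 11 stay [-emphatic].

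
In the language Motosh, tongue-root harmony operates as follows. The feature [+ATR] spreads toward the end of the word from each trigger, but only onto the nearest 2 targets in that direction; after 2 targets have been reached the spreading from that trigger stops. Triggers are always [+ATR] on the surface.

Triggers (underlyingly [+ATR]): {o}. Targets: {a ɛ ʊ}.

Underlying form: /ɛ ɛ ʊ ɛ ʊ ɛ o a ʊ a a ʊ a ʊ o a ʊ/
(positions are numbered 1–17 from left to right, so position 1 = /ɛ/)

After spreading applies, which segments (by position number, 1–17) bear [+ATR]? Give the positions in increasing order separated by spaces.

7 8 9 15 16 17

From /o/ at 7 rightward: 8 /a/ → [+ATR]; 9 /ʊ/ → [+ATR]; bound reached.
From /o/ at 15 rightward: 16 /a/ → [+ATR]; 17 /ʊ/ → [+ATR]; bound reached.
Targets with no active source: positions 1 2 3 4 5 6 10 11 12 13 14 stay [-ATR].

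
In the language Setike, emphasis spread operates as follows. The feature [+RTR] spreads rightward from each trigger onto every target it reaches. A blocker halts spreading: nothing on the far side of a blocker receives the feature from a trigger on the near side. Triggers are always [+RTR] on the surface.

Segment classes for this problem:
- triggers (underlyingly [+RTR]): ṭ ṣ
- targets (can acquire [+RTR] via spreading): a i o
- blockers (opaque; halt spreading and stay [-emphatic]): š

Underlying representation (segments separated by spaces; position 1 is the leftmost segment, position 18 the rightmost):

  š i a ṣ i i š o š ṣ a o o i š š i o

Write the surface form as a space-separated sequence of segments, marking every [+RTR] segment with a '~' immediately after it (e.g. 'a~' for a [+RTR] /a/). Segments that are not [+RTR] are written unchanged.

š i a ṣ~ i~ i~ š o š ṣ~ a~ o~ o~ i~ š š i o

From /ṣ/ at 4 rightward: 5 /i/ → [+RTR]; 6 /i/ → [+RTR]; 7 /š/ blocks.
From /ṣ/ at 10 rightward: 11 /a/ → [+RTR]; 12 /o/ → [+RTR]; 13 /o/ → [+RTR]; 14 /i/ → [+RTR]; 15 /š/ blocks.
Targets with no active source: positions 2 3 8 17 18 stay [-emphatic].
[+RTR] positions on the surface: 4 5 6 10 11 12 13 14.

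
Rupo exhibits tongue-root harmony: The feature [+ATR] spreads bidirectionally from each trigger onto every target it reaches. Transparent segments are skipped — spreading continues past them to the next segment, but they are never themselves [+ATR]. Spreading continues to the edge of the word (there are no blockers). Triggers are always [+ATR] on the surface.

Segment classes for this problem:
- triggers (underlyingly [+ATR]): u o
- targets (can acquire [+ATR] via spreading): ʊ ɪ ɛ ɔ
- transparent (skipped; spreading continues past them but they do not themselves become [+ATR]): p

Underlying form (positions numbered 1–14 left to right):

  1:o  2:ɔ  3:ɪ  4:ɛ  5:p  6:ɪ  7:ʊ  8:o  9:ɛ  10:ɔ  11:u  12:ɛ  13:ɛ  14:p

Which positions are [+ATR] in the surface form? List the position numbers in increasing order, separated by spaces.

From /o/ at 1 rightward: 2 /ɔ/ → [+ATR]; 3 /ɪ/ → [+ATR]; 4 /ɛ/ → [+ATR]; 5 /p/ transparent; 6 /ɪ/ → [+ATR]; 7 /ʊ/ → [+ATR]; 8 /o/ is itself a trigger — this domain ends here.
From /o/ at 1 leftward: word edge.
From /o/ at 8 rightward: 9 /ɛ/ → [+ATR]; 10 /ɔ/ → [+ATR]; 11 /u/ is itself a trigger — this domain ends here.
From /o/ at 8 leftward: 7 /ʊ/ → [+ATR]; 6 /ɪ/ → [+ATR]; 5 /p/ transparent; 4 /ɛ/ → [+ATR]; 3 /ɪ/ → [+ATR]; 2 /ɔ/ → [+ATR]; 1 /o/ is itself a trigger — this domain ends here.
From /u/ at 11 rightward: 12 /ɛ/ → [+ATR]; 13 /ɛ/ → [+ATR]; 14 /p/ transparent; word edge.
From /u/ at 11 leftward: 10 /ɔ/ → [+ATR]; 9 /ɛ/ → [+ATR]; 8 /o/ is itself a trigger — this domain ends here.

1 2 3 4 6 7 8 9 10 11 12 13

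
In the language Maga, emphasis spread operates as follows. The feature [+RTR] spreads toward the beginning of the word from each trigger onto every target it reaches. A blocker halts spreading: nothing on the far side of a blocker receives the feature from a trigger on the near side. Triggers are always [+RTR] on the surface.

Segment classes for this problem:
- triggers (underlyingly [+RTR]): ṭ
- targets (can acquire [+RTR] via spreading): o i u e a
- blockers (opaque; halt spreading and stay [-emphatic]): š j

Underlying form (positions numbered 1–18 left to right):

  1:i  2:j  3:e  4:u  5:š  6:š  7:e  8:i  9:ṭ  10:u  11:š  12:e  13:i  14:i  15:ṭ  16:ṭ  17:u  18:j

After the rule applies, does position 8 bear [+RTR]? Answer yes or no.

yes

From /ṭ/ at 9 leftward: 8 /i/ → [+RTR]; 7 /e/ → [+RTR]; 6 /š/ blocks.
From /ṭ/ at 15 leftward: 14 /i/ → [+RTR]; 13 /i/ → [+RTR]; 12 /e/ → [+RTR]; 11 /š/ blocks.
From /ṭ/ at 16 leftward: 15 /ṭ/ is itself a trigger — this domain ends here.
Targets with no active source: positions 1 3 4 10 17 stay [-emphatic].
[+RTR] positions on the surface: 7 8 9 12 13 14 15 16.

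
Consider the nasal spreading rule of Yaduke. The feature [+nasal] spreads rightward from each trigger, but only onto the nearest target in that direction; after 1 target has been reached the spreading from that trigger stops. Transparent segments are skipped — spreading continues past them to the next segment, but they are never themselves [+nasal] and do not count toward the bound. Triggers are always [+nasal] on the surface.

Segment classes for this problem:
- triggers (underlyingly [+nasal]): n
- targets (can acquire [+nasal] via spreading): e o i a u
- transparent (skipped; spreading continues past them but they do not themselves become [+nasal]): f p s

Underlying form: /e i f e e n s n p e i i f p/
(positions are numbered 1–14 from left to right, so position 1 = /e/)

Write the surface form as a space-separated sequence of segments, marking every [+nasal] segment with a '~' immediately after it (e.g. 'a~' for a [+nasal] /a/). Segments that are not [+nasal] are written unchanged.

e i f e e n~ s n~ p e~ i i f p

From /n/ at 6 rightward: 7 /s/ transparent; 8 /n/ is itself a trigger — this domain ends here.
From /n/ at 8 rightward: 9 /p/ transparent; 10 /e/ → [+nasal]; bound reached.
Targets with no active source: positions 1 2 4 5 11 12 stay [-nasal].
[+nasal] positions on the surface: 6 8 10.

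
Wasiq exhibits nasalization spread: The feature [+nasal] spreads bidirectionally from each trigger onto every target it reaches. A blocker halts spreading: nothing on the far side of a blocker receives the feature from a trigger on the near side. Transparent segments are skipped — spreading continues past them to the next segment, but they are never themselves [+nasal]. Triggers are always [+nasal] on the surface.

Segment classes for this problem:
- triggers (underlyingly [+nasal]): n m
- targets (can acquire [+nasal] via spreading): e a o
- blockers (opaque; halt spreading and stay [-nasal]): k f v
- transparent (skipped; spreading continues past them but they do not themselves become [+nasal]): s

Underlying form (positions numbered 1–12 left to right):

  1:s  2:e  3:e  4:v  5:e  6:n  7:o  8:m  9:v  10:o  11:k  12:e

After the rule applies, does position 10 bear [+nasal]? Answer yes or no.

no

From /n/ at 6 rightward: 7 /o/ → [+nasal]; 8 /m/ is itself a trigger — this domain ends here.
From /n/ at 6 leftward: 5 /e/ → [+nasal]; 4 /v/ blocks.
From /m/ at 8 rightward: 9 /v/ blocks.
From /m/ at 8 leftward: 7 /o/ → [+nasal]; 6 /n/ is itself a trigger — this domain ends here.
Targets with no active source: positions 2 3 10 12 stay [-nasal].
[+nasal] positions on the surface: 5 6 7 8.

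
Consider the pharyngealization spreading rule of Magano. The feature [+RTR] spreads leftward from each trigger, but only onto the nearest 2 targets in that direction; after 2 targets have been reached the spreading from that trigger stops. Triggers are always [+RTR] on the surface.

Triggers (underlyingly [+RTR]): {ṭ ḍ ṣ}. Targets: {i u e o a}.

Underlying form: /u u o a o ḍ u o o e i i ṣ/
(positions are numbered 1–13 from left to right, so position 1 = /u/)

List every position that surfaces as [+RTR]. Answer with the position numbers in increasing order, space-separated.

4 5 6 11 12 13

From /ḍ/ at 6 leftward: 5 /o/ → [+RTR]; 4 /a/ → [+RTR]; bound reached.
From /ṣ/ at 13 leftward: 12 /i/ → [+RTR]; 11 /i/ → [+RTR]; bound reached.
Targets with no active source: positions 1 2 3 7 8 9 10 stay [-emphatic].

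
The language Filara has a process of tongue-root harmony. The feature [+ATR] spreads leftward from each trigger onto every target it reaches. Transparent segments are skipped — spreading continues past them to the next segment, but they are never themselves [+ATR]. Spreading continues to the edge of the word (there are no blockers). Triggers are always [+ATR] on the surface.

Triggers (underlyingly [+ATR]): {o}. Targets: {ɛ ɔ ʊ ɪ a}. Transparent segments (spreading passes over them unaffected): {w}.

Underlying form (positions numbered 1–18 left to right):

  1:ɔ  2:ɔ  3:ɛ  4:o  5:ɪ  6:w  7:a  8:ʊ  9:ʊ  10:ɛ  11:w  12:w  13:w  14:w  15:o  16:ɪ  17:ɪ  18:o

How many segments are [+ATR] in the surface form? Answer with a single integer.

13

From /o/ at 4 leftward: 3 /ɛ/ → [+ATR]; 2 /ɔ/ → [+ATR]; 1 /ɔ/ → [+ATR]; word edge.
From /o/ at 15 leftward: 14 /w/ transparent; 13 /w/ transparent; 12 /w/ transparent; 11 /w/ transparent; 10 /ɛ/ → [+ATR]; 9 /ʊ/ → [+ATR]; 8 /ʊ/ → [+ATR]; 7 /a/ → [+ATR]; 6 /w/ transparent; 5 /ɪ/ → [+ATR]; 4 /o/ is itself a trigger — this domain ends here.
From /o/ at 18 leftward: 17 /ɪ/ → [+ATR]; 16 /ɪ/ → [+ATR]; 15 /o/ is itself a trigger — this domain ends here.
[+ATR] positions on the surface: 1 2 3 4 5 7 8 9 10 15 16 17 18.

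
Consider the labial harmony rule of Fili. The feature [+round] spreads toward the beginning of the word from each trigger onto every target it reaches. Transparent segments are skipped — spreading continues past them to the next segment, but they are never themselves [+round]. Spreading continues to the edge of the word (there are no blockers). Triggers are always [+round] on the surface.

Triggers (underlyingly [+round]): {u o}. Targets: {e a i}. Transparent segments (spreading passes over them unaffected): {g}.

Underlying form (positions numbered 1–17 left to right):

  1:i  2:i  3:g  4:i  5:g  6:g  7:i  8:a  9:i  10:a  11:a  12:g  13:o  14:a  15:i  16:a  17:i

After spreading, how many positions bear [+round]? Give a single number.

From /o/ at 13 leftward: 12 /g/ transparent; 11 /a/ → [+round]; 10 /a/ → [+round]; 9 /i/ → [+round]; 8 /a/ → [+round]; 7 /i/ → [+round]; 6 /g/ transparent; 5 /g/ transparent; 4 /i/ → [+round]; 3 /g/ transparent; 2 /i/ → [+round]; 1 /i/ → [+round]; word edge.
Targets with no active source: positions 14 15 16 17 stay [-round].
[+round] positions on the surface: 1 2 4 7 8 9 10 11 13.

9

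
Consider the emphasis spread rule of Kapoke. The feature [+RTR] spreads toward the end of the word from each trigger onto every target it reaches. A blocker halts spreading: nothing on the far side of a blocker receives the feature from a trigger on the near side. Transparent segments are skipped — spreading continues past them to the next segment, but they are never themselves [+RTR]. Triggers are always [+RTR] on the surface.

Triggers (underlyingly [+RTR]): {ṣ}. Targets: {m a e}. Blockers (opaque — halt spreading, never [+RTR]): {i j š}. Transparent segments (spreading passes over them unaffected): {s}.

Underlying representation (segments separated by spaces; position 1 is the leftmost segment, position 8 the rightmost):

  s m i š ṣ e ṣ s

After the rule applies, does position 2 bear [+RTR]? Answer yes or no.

no

From /ṣ/ at 5 rightward: 6 /e/ → [+RTR]; 7 /ṣ/ is itself a trigger — this domain ends here.
From /ṣ/ at 7 rightward: 8 /s/ transparent; word edge.
Target with no active source: position 2 stays [-emphatic].
[+RTR] positions on the surface: 5 6 7.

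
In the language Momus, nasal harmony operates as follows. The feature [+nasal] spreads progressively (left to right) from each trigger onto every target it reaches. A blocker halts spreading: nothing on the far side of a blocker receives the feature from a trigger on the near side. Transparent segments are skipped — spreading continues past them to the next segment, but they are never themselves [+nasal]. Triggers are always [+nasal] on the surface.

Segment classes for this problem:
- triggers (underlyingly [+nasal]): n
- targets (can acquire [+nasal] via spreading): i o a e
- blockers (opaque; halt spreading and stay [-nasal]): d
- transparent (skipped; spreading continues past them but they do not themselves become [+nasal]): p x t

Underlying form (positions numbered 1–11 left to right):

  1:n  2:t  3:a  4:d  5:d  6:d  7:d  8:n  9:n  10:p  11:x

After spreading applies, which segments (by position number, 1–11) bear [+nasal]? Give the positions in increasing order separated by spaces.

From /n/ at 1 rightward: 2 /t/ transparent; 3 /a/ → [+nasal]; 4 /d/ blocks.
From /n/ at 8 rightward: 9 /n/ is itself a trigger — this domain ends here.
From /n/ at 9 rightward: 10 /p/ transparent; 11 /x/ transparent; word edge.

1 3 8 9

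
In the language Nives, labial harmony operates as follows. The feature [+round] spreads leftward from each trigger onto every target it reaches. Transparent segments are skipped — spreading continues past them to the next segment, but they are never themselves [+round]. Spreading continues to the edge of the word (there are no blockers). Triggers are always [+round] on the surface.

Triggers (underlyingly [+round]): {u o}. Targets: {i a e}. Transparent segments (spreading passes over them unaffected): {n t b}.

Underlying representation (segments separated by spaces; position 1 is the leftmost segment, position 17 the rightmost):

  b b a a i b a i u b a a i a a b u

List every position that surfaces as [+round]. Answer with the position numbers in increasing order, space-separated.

From /u/ at 9 leftward: 8 /i/ → [+round]; 7 /a/ → [+round]; 6 /b/ transparent; 5 /i/ → [+round]; 4 /a/ → [+round]; 3 /a/ → [+round]; 2 /b/ transparent; 1 /b/ transparent; word edge.
From /u/ at 17 leftward: 16 /b/ transparent; 15 /a/ → [+round]; 14 /a/ → [+round]; 13 /i/ → [+round]; 12 /a/ → [+round]; 11 /a/ → [+round]; 10 /b/ transparent; 9 /u/ is itself a trigger — this domain ends here.

3 4 5 7 8 9 11 12 13 14 15 17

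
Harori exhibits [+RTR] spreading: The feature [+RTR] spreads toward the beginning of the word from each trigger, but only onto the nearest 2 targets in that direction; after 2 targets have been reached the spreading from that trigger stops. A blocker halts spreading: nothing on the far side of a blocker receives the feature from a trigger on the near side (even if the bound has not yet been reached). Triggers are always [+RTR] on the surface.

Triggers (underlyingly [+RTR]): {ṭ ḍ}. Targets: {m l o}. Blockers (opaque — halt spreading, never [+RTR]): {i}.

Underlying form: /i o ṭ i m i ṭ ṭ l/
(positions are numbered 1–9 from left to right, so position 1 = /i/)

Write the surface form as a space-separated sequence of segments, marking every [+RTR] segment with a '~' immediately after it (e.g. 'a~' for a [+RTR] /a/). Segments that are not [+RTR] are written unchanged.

i o~ ṭ~ i m i ṭ~ ṭ~ l

From /ṭ/ at 3 leftward: 2 /o/ → [+RTR]; 1 /i/ blocks.
From /ṭ/ at 7 leftward: 6 /i/ blocks.
From /ṭ/ at 8 leftward: 7 /ṭ/ is itself a trigger — this domain ends here.
Targets with no active source: positions 5 9 stay [-emphatic].
[+RTR] positions on the surface: 2 3 7 8.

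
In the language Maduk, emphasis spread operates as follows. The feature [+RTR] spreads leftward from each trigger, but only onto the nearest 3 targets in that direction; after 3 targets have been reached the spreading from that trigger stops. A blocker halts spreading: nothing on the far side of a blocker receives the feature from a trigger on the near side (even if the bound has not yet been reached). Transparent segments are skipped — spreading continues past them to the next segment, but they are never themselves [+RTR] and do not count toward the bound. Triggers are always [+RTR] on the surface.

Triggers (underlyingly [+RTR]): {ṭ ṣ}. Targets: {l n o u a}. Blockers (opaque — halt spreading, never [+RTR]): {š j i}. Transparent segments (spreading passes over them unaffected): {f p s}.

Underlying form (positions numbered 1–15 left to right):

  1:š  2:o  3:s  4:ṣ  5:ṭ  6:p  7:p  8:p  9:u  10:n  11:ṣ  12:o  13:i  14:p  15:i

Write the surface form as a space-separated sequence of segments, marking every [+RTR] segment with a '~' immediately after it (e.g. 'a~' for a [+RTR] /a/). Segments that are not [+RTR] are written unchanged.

From /ṣ/ at 4 leftward: 3 /s/ transparent; 2 /o/ → [+RTR]; 1 /š/ blocks.
From /ṭ/ at 5 leftward: 4 /ṣ/ is itself a trigger — this domain ends here.
From /ṣ/ at 11 leftward: 10 /n/ → [+RTR]; 9 /u/ → [+RTR]; 8 /p/ transparent; 7 /p/ transparent; 6 /p/ transparent; 5 /ṭ/ is itself a trigger — this domain ends here.
Target with no active source: position 12 stays [-emphatic].
[+RTR] positions on the surface: 2 4 5 9 10 11.

š o~ s ṣ~ ṭ~ p p p u~ n~ ṣ~ o i p i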